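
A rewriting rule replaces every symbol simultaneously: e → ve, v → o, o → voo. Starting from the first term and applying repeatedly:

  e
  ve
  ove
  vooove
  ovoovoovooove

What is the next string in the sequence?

Applying the rule to each of the 13 symbols of ovoovoovooove gives the pieces voo o voo voo o voo voo o voo voo voo o ve, which concatenate to the answer.

vooovoovooovoovooovoovoovooove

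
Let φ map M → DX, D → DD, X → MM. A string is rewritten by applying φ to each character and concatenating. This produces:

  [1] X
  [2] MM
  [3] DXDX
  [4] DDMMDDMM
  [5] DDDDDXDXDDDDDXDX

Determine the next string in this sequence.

DDDDDDDDDDMMDDMMDDDDDDDDDDMMDDMM

φ(DDDDDXDXDDDDDXDX) expands symbol-by-symbol to DD DD DD DD DD MM DD MM DD DD DD DD DD MM DD MM; joining the 16 pieces gives the next term.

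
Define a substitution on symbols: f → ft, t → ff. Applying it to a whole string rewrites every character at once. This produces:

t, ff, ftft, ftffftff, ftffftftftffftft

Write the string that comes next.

Rewriting the 16 symbols of ftffftftftffftft one by one yields ft ff ft ft ft ff ft ff ft ff ft ft ft ff ft ff; concatenated:

ftffftftftffftffftffftftftffftff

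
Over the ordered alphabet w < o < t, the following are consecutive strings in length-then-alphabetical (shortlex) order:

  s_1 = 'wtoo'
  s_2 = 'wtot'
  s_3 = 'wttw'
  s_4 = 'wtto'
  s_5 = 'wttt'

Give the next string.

Find the rightmost character of wttt below t, bump it to the next letter, and reset everything to its right to w.

owww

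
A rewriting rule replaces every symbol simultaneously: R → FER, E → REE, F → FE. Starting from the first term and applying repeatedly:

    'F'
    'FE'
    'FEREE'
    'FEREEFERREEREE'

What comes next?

FEREEFERREEREEFEREEFERFERREEREEFERREEREE

Replace each of the 14 characters of FEREEFERREEREE in place — FE REE FER REE REE FE REE FER FER REE REE FER REE REE — and concatenate.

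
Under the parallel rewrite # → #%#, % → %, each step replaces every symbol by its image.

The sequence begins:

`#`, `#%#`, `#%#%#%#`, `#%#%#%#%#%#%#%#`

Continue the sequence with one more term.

Replace each of the 15 characters of #%#%#%#%#%#%#%# in place — #%# % #%# % #%# % #%# % #%# % #%# % #%# % #%# — and concatenate.

#%#%#%#%#%#%#%#%#%#%#%#%#%#%#%#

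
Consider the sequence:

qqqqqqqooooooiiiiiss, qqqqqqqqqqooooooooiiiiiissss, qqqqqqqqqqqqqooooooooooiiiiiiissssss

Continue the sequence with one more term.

qqqqqqqqqqqqqqqqooooooooooooiiiiiiiissssssss

The n-th term is 3n+1 q's then 2n+2 o's then n+3 i's then 2n-2 s's, where the shown terms are n = 2, 3, 4.
At n = 5 the blocks have lengths 16, 12, 8, 8.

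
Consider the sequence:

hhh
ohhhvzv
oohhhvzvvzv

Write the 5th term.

oooohhhvzvvzvvzvvzv

Every step adds o to the front and vzv to the end of the previous string.
From oohhhvzvvzv, 2 further steps: oohhhvzvvzv → ooohhhvzvvzvvzv → (answer).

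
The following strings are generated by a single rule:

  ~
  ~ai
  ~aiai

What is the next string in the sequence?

Each term is the previous one with ai appended.
So the next term is ~aiai·ai.

~aiaiai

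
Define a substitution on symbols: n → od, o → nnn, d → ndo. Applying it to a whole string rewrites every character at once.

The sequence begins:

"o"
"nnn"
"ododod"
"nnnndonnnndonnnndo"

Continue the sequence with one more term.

ododododndonnnododododndonnnododododndonnn

φ(nnnndonnnndonnnndo) expands symbol-by-symbol to od od od od ndo nnn od od od od ndo nnn od od od od ndo nnn; joining the 18 pieces gives the next term.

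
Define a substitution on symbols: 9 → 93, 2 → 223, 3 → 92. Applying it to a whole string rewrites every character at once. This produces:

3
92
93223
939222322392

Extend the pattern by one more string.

939293223223223922232239293223

Expanding 939222322392: 9→93, 3→92, 9→93, 2→223, 2→223, 2→223, 3→92, 2→223, 2→223, 3→92, 9→93, 2→223. Concatenated: 93 92 93 223 223 223 92 223 223 92 93 223.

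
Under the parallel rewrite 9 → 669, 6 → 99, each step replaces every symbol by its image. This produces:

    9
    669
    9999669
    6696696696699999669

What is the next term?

Rewriting the 19 symbols of 6696696696699999669 one by one yields 99 99 669 99 99 669 99 99 669 99 99 669 669 669 669 669 99 99 669; concatenated:

99996699999669999966999996696696696696699999669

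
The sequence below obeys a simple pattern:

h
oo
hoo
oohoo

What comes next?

hoooohoo

This is a Fibonacci-style word recurrence s(k) = s(k−2)·s(k−1): e.g. h·oo = hoo.
Continuing: hoo · oohoo gives term 5.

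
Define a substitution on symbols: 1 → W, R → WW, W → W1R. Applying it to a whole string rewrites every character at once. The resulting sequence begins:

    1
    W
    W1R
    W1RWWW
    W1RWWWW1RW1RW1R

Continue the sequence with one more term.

W1RWWWW1RW1RW1RW1RWWWW1RWWWW1RWWW

φ(W1RWWWW1RW1RW1R) expands symbol-by-symbol to W1R W WW W1R W1R W1R W1R W WW W1R W WW W1R W WW; joining the 15 pieces gives the next term.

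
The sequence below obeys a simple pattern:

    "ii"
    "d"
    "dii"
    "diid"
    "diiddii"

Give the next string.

diiddiidiid

From term 3 onward, concatenate the last term with the second-to-last: d·ii = dii, dii·d = diid, …
Continuing: diiddii · diid gives term 6.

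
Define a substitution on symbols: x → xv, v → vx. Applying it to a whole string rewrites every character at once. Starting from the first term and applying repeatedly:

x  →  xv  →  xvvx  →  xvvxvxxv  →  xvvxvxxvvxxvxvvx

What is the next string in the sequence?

Rewriting the 16 symbols of xvvxvxxvvxxvxvvx one by one yields xv vx vx xv vx xv xv vx vx xv xv vx xv vx vx xv; concatenated:

xvvxvxxvvxxvxvvxvxxvxvvxxvvxvxxv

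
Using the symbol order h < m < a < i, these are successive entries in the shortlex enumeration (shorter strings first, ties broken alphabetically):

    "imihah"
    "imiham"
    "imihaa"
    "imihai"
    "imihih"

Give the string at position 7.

Advancing 2 positions from imihih through imihih → imihim reaches term 7.

imihia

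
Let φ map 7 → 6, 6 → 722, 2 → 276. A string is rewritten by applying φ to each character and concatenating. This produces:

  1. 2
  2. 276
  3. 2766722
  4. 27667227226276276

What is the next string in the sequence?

φ(27667227226276276) expands symbol-by-symbol to 276 6 722 722 6 276 276 6 276 276 722 276 6 722 276 6 722; joining the 17 pieces gives the next term.

27667227226276276627627672227667222766722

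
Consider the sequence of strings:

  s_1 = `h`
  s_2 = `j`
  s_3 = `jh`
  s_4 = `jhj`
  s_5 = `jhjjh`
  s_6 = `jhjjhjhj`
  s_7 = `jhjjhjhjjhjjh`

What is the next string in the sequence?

This is a Fibonacci-style word recurrence s(k) = s(k−1)·s(k−2): e.g. j·h = jh.
Continuing: jhjjhjhjjhjjh · jhjjhjhj gives term 8.

jhjjhjhjjhjjhjhjjhjhj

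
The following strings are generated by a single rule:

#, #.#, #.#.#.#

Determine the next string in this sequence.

#.#.#.#.#.#.#.#

Every step duplicates the string with '.' between the halves.
So the next term is two copies of #.#.#.# with '.' between the halves.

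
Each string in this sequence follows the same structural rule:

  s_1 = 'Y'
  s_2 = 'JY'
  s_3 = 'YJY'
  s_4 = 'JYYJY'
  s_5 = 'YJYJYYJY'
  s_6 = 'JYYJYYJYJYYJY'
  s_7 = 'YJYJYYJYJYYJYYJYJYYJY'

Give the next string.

JYYJYYJYJYYJYYJYJYYJYJYYJYYJYJYYJY

This is a Fibonacci-style word recurrence s(k) = s(k−2)·s(k−1): e.g. Y·JY = YJY.
So term 8 is JYYJYYJYJYYJY·YJYJYYJYJYYJYYJYJYYJY.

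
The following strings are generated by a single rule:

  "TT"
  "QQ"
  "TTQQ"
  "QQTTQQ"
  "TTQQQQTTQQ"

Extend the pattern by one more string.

This is a Fibonacci-style word recurrence s(k) = s(k−2)·s(k−1): e.g. TT·QQ = TTQQ.
The next term joins QQTTQQ and TTQQQQTTQQ.

QQTTQQTTQQQQTTQQ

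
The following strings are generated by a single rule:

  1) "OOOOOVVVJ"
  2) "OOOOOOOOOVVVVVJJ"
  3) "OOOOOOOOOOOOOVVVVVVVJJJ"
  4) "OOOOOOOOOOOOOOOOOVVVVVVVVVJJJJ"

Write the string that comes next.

Term n consists of 4n+1 O's, followed by 2n+1 V's, followed by n J's (n = 1, 2, …).
Setting n = 5 gives 21, 11, 5 characters in each block.

OOOOOOOOOOOOOOOOOOOOOVVVVVVVVVVVJJJJJ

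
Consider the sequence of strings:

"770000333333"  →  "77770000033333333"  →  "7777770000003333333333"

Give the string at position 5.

Reading off run lengths: 7 runs 2, 4, 6; 0 runs 4, 5, 6; 3 runs 6, 8, 10 — each is linear in n, where the shown terms are n = 2, 3, 4.
For term 5, n = 6, so the run lengths are 10, 8, 14.

77777777770000000033333333333333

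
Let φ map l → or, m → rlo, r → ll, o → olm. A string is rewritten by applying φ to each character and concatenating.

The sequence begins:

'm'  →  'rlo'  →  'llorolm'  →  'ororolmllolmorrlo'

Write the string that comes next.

Replace each of the 17 characters of ororolmllolmorrlo in place — olm ll olm ll olm or rlo or or olm or rlo olm ll ll or olm — and concatenate.

olmllolmllolmorrloororolmorrloolmllllorolm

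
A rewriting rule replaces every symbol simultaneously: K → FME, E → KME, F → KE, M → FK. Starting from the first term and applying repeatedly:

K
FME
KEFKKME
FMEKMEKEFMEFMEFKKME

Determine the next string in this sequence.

φ(FMEKMEKEFMEFMEFKKME) expands symbol-by-symbol to KE FK KME FME FK KME FME KME KE FK KME KE FK KME KE FME FME FK KME; joining the 19 pieces gives the next term.

KEFKKMEFMEFKKMEFMEKMEKEFKKMEKEFKKMEKEFMEFMEFKKME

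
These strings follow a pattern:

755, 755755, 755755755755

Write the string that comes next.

s(k+1) = s(k)·s(k) — each term doubles the last.
Doubling 755755755755:

755755755755755755755755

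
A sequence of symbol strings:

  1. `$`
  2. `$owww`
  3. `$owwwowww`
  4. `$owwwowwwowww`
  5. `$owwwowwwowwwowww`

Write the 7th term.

Each term is the previous one with owww appended.
From $owwwowwwowwwowww, 2 further steps: $owwwowwwowwwowww → $owwwowwwowwwowwwowww → (answer).

$owwwowwwowwwowwwowwwowww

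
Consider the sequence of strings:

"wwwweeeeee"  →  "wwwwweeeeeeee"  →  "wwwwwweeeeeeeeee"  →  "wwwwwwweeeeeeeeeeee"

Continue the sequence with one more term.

wwwwwwwweeeeeeeeeeeeee

Term n consists of n+1 w's, followed by 2n e's, where the shown terms are n = 3, 4, 5, 6.
For the next term, n = 7, so the run lengths are 8, 14.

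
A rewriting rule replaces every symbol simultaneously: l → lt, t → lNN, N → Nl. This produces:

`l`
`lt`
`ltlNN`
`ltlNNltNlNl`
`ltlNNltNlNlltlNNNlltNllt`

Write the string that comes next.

Rewriting the 24 symbols of ltlNNltNlNlltlNNNlltNllt one by one yields lt lNN lt Nl Nl lt lNN Nl lt Nl lt lt lNN lt Nl Nl Nl lt lt lNN Nl lt lt lNN; concatenated:

ltlNNltNlNlltlNNNlltNlltltlNNltNlNlNlltltlNNNlltltlNN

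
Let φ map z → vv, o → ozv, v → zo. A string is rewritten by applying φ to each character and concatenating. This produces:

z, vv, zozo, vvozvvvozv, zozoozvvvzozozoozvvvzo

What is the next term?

vvozvvvozvozvvvzozozovvozvvvozvvvozvozvvvzozozovvozv

Applying the rule to each of the 22 symbols of zozoozvvvzozozoozvvvzo gives the pieces vv ozv vv ozv ozv vv zo zo zo vv ozv vv ozv vv ozv ozv vv zo zo zo vv ozv, which concatenate to the answer.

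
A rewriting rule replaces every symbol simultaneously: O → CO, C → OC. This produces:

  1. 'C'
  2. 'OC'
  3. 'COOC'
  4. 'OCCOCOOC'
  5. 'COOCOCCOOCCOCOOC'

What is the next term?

Applying the rule to each of the 16 symbols of COOCOCCOOCCOCOOC gives the pieces OC CO CO OC CO OC OC CO CO OC OC CO OC CO CO OC, which concatenate to the answer.

OCCOCOOCCOOCOCCOCOOCOCCOOCCOCOOC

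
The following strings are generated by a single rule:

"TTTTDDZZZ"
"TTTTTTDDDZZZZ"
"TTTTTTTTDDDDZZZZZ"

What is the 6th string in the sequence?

TTTTTTTTTTTTTTDDDDDDDZZZZZZZZ

Term n consists of 2n T's, followed by n D's, followed by n+1 Z's, where the shown terms are n = 2, 3, 4.
Setting n = 7 gives 14, 7, 8 characters in each block.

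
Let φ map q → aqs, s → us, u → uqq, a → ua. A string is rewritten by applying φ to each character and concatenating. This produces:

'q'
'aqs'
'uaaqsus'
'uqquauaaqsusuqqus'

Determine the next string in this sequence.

uqqaqsaqsuqquauqquauaaqsusuqqusuqqaqsaqsuqqus

φ(uqquauaaqsusuqqus) expands symbol-by-symbol to uqq aqs aqs uqq ua uqq ua ua aqs us uqq us uqq aqs aqs uqq us; joining the 17 pieces gives the next term.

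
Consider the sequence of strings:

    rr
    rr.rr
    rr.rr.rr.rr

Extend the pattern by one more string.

rr.rr.rr.rr.rr.rr.rr.rr

Every step duplicates the string with '.' between the halves.
One more doubling of rr.rr.rr.rr gives the answer.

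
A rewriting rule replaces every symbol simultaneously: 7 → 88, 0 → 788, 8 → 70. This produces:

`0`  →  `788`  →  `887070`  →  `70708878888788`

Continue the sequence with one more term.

Applying the rule to each of the 14 symbols of 70708878888788 gives the pieces 88 788 88 788 70 70 88 70 70 70 70 88 70 70, which concatenate to the answer.

887888878870708870707070887070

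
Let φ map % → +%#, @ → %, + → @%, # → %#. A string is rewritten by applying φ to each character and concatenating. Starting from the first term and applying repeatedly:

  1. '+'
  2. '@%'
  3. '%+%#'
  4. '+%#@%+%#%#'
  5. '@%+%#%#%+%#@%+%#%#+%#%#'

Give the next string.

%+%#@%+%#%#+%#%#+%#@%+%#%#%+%#@%+%#%#+%#%#@%+%#%#+%#%#

φ(@%+%#%#%+%#@%+%#%#+%#%#) expands symbol-by-symbol to % +%# @% +%# %# +%# %# +%# @% +%# %# % +%# @% +%# %# +%# %# @% +%# %# +%# %#; joining the 23 pieces gives the next term.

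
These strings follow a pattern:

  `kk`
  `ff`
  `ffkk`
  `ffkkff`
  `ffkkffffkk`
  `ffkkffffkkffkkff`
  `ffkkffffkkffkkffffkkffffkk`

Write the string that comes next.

ffkkffffkkffkkffffkkffffkkffkkffffkkffkkff

This is a Fibonacci-style word recurrence s(k) = s(k−1)·s(k−2): e.g. ff·kk = ffkk.
The next term joins ffkkffffkkffkkffffkkffffkk and ffkkffffkkffkkff.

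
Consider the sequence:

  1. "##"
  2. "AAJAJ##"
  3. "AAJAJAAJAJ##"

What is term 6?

Each term is the previous one with AAJAJ prepended.
From AAJAJAAJAJ##, 3 further steps: AAJAJAAJAJ## → AAJAJAAJAJAAJAJ## → AAJAJAAJAJAAJAJAAJAJ## → (answer).

AAJAJAAJAJAAJAJAAJAJAAJAJ##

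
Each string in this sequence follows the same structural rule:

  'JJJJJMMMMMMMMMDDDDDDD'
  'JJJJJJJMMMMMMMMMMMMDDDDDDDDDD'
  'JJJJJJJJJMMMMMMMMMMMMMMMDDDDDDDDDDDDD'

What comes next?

JJJJJJJJJJJMMMMMMMMMMMMMMMMMMDDDDDDDDDDDDDDDD

Reading off run lengths: J runs 5, 7, 9; M runs 9, 12, 15; D runs 7, 10, 13 — each is linear in n, where the shown terms are n = 3, 4, 5.
At n = 6 the blocks have lengths 11, 18, 16.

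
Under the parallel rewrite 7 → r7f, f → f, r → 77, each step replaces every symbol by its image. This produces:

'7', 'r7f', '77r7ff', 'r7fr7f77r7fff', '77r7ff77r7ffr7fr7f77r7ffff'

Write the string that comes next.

r7fr7f77r7fffr7fr7f77r7fff77r7ff77r7ffr7fr7f77r7fffff

φ(77r7ff77r7ffr7fr7f77r7ffff) expands symbol-by-symbol to r7f r7f 77 r7f f f r7f r7f 77 r7f f f 77 r7f f 77 r7f f r7f r7f 77 r7f f f f f; joining the 26 pieces gives the next term.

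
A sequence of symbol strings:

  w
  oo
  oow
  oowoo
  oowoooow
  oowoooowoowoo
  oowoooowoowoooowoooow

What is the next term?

From term 3 onward, concatenate the last term with the second-to-last: oo·w = oow, oow·oo = oowoo, …
The next term joins oowoooowoowoooowoooow and oowoooowoowoo.

oowoooowoowoooowoooowoowoooowoowoo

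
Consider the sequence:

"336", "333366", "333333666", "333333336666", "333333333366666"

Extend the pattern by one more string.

333333333333666666

Reading off run lengths: 3 runs 2, 4, 6, 8, 10; 6 runs 1, 2, 3, 4, 5 — each is linear in n (n = 1, 2, …).
For the next term, n = 6, so the run lengths are 12, 6.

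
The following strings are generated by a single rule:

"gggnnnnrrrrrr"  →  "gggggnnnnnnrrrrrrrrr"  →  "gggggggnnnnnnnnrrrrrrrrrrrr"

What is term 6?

The n-th term is 2n-1 g's then 2n n's then 3n r's, where the shown terms are n = 2, 3, 4.
For term 6, n = 7, so the run lengths are 13, 14, 21.

gggggggggggggnnnnnnnnnnnnnnrrrrrrrrrrrrrrrrrrrrr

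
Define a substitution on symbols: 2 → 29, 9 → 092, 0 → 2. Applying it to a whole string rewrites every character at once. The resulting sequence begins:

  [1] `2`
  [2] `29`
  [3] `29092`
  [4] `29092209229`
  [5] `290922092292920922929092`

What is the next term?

29092209229292092292909229092292092292909229092209229

Replace each of the 24 characters of 290922092292920922929092 in place — 29 092 2 092 29 29 2 092 29 29 092 29 092 29 2 092 29 29 092 29 092 2 092 29 — and concatenate.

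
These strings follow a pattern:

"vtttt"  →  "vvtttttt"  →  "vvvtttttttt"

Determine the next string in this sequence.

Each string has the form v^{n-1} t^{2n}, where the shown terms are n = 2, 3, 4.
Setting n = 5 gives 4, 10 characters in each block.

vvvvtttttttttt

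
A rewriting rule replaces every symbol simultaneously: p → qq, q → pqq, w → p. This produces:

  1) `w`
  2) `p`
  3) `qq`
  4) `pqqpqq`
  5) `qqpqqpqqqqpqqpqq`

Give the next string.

Replace each of the 16 characters of qqpqqpqqqqpqqpqq in place — pqq pqq qq pqq pqq qq pqq pqq pqq pqq qq pqq pqq qq pqq pqq — and concatenate.

pqqpqqqqpqqpqqqqpqqpqqpqqpqqqqpqqpqqqqpqqpqq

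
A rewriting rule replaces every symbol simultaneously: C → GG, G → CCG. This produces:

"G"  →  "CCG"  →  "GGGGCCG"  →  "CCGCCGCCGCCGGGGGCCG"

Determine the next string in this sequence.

GGGGCCGGGGGCCGGGGGCCGGGGGCCGCCGCCGCCGCCGGGGGCCG

Applying the rule to each of the 19 symbols of CCGCCGCCGCCGGGGGCCG gives the pieces GG GG CCG GG GG CCG GG GG CCG GG GG CCG CCG CCG CCG CCG GG GG CCG, which concatenate to the answer.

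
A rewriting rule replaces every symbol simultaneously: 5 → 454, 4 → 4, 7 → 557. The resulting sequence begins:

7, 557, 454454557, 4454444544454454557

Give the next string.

444544444454444454444544454454557

φ(4454444544454454557) expands symbol-by-symbol to 4 4 454 4 4 4 4 454 4 4 4 454 4 4 454 4 454 454 557; joining the 19 pieces gives the next term.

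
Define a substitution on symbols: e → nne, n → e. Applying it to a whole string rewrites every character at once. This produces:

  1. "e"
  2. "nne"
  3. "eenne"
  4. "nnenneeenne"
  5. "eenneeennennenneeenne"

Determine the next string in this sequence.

nnenneeennennenneeenneeenneeennennenneeenne

Applying the rule to each of the 21 symbols of eenneeennennenneeenne gives the pieces nne nne e e nne nne nne e e nne e e nne e e nne nne nne e e nne, which concatenate to the answer.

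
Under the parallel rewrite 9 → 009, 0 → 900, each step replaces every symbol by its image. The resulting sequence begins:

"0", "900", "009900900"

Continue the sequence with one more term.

900900009009900900009900900

Apply φ to 009900900 symbol by symbol: 0→900, 0→900, 9→009, 9→009, 0→900, 0→900, 9→009, 0→900, 0→900; joined: 900 900 009 009 900 900 009 900 900.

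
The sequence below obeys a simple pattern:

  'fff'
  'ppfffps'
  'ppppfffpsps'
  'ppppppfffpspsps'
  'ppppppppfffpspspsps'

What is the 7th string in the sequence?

ppppppppppppfffpspspspspsps

s(k+1) = pp·s(k)·ps, so each term gains pp as a prefix and ps as a suffix.
From ppppppppfffpspspsps, 2 further steps: ppppppppfffpspspsps → ppppppppppfffpspspspsps → (answer).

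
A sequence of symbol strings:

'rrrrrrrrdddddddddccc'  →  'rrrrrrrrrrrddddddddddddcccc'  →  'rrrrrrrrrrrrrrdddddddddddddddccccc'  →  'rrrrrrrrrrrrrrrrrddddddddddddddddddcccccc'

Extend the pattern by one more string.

rrrrrrrrrrrrrrrrrrrrdddddddddddddddddddddccccccc

Reading off run lengths: r runs 8, 11, 14, 17; d runs 9, 12, 15, 18; c runs 3, 4, 5, 6 — each is linear in n, where the shown terms are n = 3, 4, 5, 6.
At n = 7 the blocks have lengths 20, 21, 7.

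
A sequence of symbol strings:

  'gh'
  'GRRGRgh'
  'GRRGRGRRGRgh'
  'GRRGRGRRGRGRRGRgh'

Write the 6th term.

Every step adds GRRGR at the front: s(k+1) = GRRGR·s(k).
From GRRGRGRRGRGRRGRgh, 2 further steps: GRRGRGRRGRGRRGRgh → GRRGRGRRGRGRRGRGRRGRgh → (answer).

GRRGRGRRGRGRRGRGRRGRGRRGRgh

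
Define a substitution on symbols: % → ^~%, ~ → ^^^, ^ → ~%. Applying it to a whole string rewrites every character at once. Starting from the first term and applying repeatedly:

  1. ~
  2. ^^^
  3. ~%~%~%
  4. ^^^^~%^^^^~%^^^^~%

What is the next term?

Rewriting the 18 symbols of ^^^^~%^^^^~%^^^^~% one by one yields ~% ~% ~% ~% ^^^ ^~% ~% ~% ~% ~% ^^^ ^~% ~% ~% ~% ~% ^^^ ^~%; concatenated:

~%~%~%~%^^^^~%~%~%~%~%^^^^~%~%~%~%~%^^^^~%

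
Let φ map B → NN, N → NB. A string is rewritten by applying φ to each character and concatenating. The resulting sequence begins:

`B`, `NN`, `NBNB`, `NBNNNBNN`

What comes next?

Rewriting each symbol of NBNNNBNN: N→NB, B→NN, N→NB, N→NB, N→NB, B→NN, N→NB, N→NB, which concatenates to NB NN NB NB NB NN NB NB.

NBNNNBNBNBNNNBNB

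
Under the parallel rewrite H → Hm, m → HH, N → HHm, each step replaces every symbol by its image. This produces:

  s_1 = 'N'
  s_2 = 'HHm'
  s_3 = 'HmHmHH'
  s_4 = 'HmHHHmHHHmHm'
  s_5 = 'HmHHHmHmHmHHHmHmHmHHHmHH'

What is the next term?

Rewriting the 24 symbols of HmHHHmHmHmHHHmHmHmHHHmHH one by one yields Hm HH Hm Hm Hm HH Hm HH Hm HH Hm Hm Hm HH Hm HH Hm HH Hm Hm Hm HH Hm Hm; concatenated:

HmHHHmHmHmHHHmHHHmHHHmHmHmHHHmHHHmHHHmHmHmHHHmHm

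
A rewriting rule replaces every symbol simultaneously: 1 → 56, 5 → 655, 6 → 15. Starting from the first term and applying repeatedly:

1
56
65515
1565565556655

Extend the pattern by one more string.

Rewriting the 13 symbols of 1565565556655 one by one yields 56 655 15 655 655 15 655 655 655 15 15 655 655; concatenated:

5665515655655156556556551515655655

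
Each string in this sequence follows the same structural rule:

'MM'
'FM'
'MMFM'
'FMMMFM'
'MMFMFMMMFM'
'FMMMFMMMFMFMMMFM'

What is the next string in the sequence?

MMFMFMMMFMFMMMFMMMFMFMMMFM

This is a Fibonacci-style word recurrence s(k) = s(k−2)·s(k−1): e.g. MM·FM = MMFM.
The next term joins MMFMFMMMFM and FMMMFMMMFMFMMMFM.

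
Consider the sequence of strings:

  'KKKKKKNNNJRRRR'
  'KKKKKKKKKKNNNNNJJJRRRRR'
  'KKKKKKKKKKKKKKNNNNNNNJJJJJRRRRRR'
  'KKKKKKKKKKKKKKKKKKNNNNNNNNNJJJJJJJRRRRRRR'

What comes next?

The n-th term is 4n+2 K's then 2n+1 N's then 2n-1 J's then n+3 R's (n = 1, 2, …).
At n = 5 the blocks have lengths 22, 11, 9, 8.

KKKKKKKKKKKKKKKKKKKKKKNNNNNNNNNNNJJJJJJJJJRRRRRRRR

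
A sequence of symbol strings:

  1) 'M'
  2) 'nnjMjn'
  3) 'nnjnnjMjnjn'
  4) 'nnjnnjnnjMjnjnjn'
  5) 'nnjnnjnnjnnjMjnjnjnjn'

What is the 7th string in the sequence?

nnjnnjnnjnnjnnjnnjMjnjnjnjnjnjn

s(k+1) = nnj·s(k)·jn, so each term gains nnj as a prefix and jn as a suffix.
From nnjnnjnnjnnjMjnjnjnjn, 2 further steps: nnjnnjnnjnnjMjnjnjnjn → nnjnnjnnjnnjnnjMjnjnjnjnjn → (answer).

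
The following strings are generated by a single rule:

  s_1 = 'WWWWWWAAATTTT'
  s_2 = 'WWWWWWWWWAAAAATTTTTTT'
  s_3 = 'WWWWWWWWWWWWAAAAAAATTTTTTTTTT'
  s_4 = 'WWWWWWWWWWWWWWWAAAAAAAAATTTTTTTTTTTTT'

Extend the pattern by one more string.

WWWWWWWWWWWWWWWWWWAAAAAAAAAAATTTTTTTTTTTTTTTT

Reading off run lengths: W runs 6, 9, 12, 15; A runs 3, 5, 7, 9; T runs 4, 7, 10, 13 — each is linear in n, where the shown terms are n = 2, 3, 4, 5.
Setting n = 6 gives 18, 11, 16 characters in each block.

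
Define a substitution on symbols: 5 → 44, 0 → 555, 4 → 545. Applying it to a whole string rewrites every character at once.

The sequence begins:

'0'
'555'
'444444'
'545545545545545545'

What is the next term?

445454444545444454544445454444545444454544

φ(545545545545545545) expands symbol-by-symbol to 44 545 44 44 545 44 44 545 44 44 545 44 44 545 44 44 545 44; joining the 18 pieces gives the next term.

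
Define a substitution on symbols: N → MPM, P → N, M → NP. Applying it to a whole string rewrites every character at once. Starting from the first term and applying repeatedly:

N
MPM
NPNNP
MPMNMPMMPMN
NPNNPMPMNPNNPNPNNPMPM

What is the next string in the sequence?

Replace each of the 21 characters of NPNNPMPMNPNNPNPNNPMPM in place — MPM N MPM MPM N NP N NP MPM N MPM MPM N MPM N MPM MPM N NP N NP — and concatenate.

MPMNMPMMPMNNPNNPMPMNMPMMPMNMPMNMPMMPMNNPNNP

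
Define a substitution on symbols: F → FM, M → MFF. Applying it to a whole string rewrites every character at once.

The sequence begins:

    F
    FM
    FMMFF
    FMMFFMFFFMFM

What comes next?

FMMFFMFFFMFMMFFFMFMFMMFFFMMFF

Expanding FMMFFMFFFMFM: F→FM, M→MFF, M→MFF, F→FM, F→FM, M→MFF, F→FM, F→FM, F→FM, M→MFF, F→FM, M→MFF. Concatenated: FM MFF MFF FM FM MFF FM FM FM MFF FM MFF.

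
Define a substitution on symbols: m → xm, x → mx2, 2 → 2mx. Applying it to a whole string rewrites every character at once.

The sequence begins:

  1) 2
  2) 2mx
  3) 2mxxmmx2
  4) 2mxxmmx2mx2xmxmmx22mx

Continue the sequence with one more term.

2mxxmmx2mx2xmxmmx22mxxmmx22mxmx2xmmx2xmxmmx22mx2mxxmmx2

Replace each of the 21 characters of 2mxxmmx2mx2xmxmmx22mx in place — 2mx xm mx2 mx2 xm xm mx2 2mx xm mx2 2mx mx2 xm mx2 xm xm mx2 2mx 2mx xm mx2 — and concatenate.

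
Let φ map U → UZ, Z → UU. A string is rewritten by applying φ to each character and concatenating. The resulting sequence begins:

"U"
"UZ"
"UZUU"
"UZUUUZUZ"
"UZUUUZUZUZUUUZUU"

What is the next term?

Rewriting the 16 symbols of UZUUUZUZUZUUUZUU one by one yields UZ UU UZ UZ UZ UU UZ UU UZ UU UZ UZ UZ UU UZ UZ; concatenated:

UZUUUZUZUZUUUZUUUZUUUZUZUZUUUZUZ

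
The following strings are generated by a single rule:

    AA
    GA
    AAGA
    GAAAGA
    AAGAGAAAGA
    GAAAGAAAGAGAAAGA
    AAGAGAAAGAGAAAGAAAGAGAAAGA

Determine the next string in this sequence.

GAAAGAAAGAGAAAGAAAGAGAAAGAGAAAGAAAGAGAAAGA

From term 3 onward, concatenate the second-to-last term with the last: AA·GA = AAGA, GA·AAGA = GAAAGA, …
The next term joins GAAAGAAAGAGAAAGA and AAGAGAAAGAGAAAGAAAGAGAAAGA.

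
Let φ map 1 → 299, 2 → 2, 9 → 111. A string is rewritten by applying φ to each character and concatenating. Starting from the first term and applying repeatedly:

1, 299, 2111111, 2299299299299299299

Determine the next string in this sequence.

Rewriting the 19 symbols of 2299299299299299299 one by one yields 2 2 111 111 2 111 111 2 111 111 2 111 111 2 111 111 2 111 111; concatenated:

2211111121111112111111211111121111112111111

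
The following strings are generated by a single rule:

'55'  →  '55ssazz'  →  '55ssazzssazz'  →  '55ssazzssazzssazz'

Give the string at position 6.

Each term is the previous one with ssazz appended.
From 55ssazzssazzssazz, 2 further steps: 55ssazzssazzssazz → 55ssazzssazzssazzssazz → (answer).

55ssazzssazzssazzssazzssazz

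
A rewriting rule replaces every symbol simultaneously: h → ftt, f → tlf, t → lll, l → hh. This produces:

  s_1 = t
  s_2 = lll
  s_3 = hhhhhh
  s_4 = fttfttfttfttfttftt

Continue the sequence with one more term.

Rewriting the 18 symbols of fttfttfttfttfttftt one by one yields tlf lll lll tlf lll lll tlf lll lll tlf lll lll tlf lll lll tlf lll lll; concatenated:

tlflllllltlflllllltlflllllltlflllllltlflllllltlfllllll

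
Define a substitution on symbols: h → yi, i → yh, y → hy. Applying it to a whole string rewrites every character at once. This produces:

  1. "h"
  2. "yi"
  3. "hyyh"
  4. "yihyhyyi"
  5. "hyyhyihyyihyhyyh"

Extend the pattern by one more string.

Rewriting the 16 symbols of hyyhyihyyihyhyyh one by one yields yi hy hy yi hy yh yi hy hy yh yi hy yi hy hy yi; concatenated:

yihyhyyihyyhyihyhyyhyihyyihyhyyi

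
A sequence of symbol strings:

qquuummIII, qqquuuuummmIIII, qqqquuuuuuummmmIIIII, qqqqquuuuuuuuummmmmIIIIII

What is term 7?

qqqqqqqquuuuuuuuuuuuuuummmmmmmmIIIIIIIII

Term n consists of n q's, followed by 2n-1 u's, followed by n m's, followed by n+1 I's, where the shown terms are n = 2, 3, 4, 5.
For term 7, n = 8, so the run lengths are 8, 15, 8, 9.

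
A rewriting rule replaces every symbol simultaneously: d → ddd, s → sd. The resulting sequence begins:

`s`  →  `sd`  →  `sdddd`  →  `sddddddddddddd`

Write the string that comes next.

Rewriting the 14 symbols of sddddddddddddd one by one yields sd ddd ddd ddd ddd ddd ddd ddd ddd ddd ddd ddd ddd ddd; concatenated:

sdddddddddddddddddddddddddddddddddddddddd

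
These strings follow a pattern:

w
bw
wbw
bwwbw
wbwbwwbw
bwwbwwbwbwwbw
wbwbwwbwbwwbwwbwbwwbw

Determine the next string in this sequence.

bwwbwwbwbwwbwwbwbwwbwbwwbwwbwbwwbw

From term 3 onward, concatenate the second-to-last term with the last: w·bw = wbw, bw·wbw = bwwbw, …
The next term joins bwwbwwbwbwwbw and wbwbwwbwbwwbwwbwbwwbw.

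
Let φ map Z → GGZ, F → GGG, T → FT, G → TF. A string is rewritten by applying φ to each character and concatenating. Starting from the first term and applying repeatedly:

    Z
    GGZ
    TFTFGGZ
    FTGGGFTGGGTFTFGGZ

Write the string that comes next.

Replace each of the 17 characters of FTGGGFTGGGTFTFGGZ in place — GGG FT TF TF TF GGG FT TF TF TF FT GGG FT GGG TF TF GGZ — and concatenate.

GGGFTTFTFTFGGGFTTFTFTFFTGGGFTGGGTFTFGGZ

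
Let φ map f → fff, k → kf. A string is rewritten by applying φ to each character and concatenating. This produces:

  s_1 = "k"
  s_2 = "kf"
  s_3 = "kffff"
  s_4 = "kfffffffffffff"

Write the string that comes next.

kffffffffffffffffffffffffffffffffffffffff

φ(kfffffffffffff) expands symbol-by-symbol to kf fff fff fff fff fff fff fff fff fff fff fff fff fff; joining the 14 pieces gives the next term.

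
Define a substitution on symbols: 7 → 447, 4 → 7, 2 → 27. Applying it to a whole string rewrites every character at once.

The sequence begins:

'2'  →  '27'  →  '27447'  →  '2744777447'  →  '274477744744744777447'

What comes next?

274477744744744777447774477744744744777447

Replace each of the 21 characters of 274477744744744777447 in place — 27 447 7 7 447 447 447 7 7 447 7 7 447 7 7 447 447 447 7 7 447 — and concatenate.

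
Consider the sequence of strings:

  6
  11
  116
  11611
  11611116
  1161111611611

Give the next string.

116111161161111611116

From term 3 onward, concatenate the last term with the second-to-last: 11·6 = 116, 116·11 = 11611, …
The next term joins 1161111611611 and 11611116.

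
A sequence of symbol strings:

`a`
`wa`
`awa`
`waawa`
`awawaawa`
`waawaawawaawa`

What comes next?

From term 3 onward, concatenate the second-to-last term with the last: a·wa = awa, wa·awa = waawa, …
Continuing: awawaawa · waawaawawaawa gives term 7.

awawaawawaawaawawaawa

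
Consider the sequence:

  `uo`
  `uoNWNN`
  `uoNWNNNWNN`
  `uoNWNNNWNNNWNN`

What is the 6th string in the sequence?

uoNWNNNWNNNWNNNWNNNWNN

Every step adds NWNN to the end: s(k+1) = s(k)·NWNN.
From uoNWNNNWNNNWNN, 2 further steps: uoNWNNNWNNNWNN → uoNWNNNWNNNWNNNWNN → (answer).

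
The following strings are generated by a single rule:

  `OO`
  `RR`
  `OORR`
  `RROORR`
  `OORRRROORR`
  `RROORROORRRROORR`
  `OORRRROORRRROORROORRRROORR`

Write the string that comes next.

RROORROORRRROORROORRRROORRRROORROORRRROORR

This is a Fibonacci-style word recurrence s(k) = s(k−2)·s(k−1): e.g. OO·RR = OORR.
The next term joins RROORROORRRROORR and OORRRROORRRROORROORRRROORR.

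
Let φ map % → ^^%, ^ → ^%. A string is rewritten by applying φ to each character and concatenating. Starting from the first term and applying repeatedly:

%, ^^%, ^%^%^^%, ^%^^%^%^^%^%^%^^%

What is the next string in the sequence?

^%^^%^%^%^^%^%^^%^%^%^^%^%^^%^%^^%^%^%^^%

Applying the rule to each of the 17 symbols of ^%^^%^%^^%^%^%^^% gives the pieces ^% ^^% ^% ^% ^^% ^% ^^% ^% ^% ^^% ^% ^^% ^% ^^% ^% ^% ^^%, which concatenate to the answer.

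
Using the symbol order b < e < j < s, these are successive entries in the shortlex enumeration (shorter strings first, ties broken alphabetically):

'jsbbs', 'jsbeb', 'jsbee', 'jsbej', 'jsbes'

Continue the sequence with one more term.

jsbjb

The successor of jsbes increments the rightmost position that isn't already s and resets every position after it to b.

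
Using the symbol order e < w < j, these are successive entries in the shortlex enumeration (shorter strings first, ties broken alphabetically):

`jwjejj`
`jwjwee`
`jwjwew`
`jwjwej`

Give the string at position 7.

Continuing the enumeration 3 steps past jwjwej: jwjwej → jwjwwe → jwjwww → (answer).

jwjwwj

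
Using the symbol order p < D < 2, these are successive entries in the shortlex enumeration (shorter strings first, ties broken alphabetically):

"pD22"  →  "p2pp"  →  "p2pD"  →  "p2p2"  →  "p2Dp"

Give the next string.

p2DD

Find the rightmost character of p2Dp below 2, bump it to the next letter, and reset everything to its right to p.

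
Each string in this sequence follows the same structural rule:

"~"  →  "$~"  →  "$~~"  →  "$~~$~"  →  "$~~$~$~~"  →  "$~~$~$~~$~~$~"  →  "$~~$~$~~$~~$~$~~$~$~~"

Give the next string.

From term 3 onward, concatenate the last term with the second-to-last: $~·~ = $~~, $~~·$~ = $~~$~, …
Continuing: $~~$~$~~$~~$~$~~$~$~~ · $~~$~$~~$~~$~ gives term 8.

$~~$~$~~$~~$~$~~$~$~~$~~$~$~~$~~$~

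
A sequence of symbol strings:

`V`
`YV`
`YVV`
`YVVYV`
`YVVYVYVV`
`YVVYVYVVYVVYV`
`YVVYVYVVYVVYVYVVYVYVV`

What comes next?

Each term (from the third on) is the previous term followed by the one before it: term 3 = YV·V = YVV.
The next term joins YVVYVYVVYVVYVYVVYVYVV and YVVYVYVVYVVYV.

YVVYVYVVYVVYVYVVYVYVVYVVYVYVVYVVYV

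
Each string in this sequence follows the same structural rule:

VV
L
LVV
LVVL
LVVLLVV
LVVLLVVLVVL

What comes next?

Each term (from the third on) is the previous term followed by the one before it: term 3 = L·VV = LVV.
Continuing: LVVLLVVLVVL · LVVLLVV gives term 7.

LVVLLVVLVVLLVVLLVV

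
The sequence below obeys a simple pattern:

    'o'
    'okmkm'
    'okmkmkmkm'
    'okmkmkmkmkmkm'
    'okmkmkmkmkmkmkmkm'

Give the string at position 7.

okmkmkmkmkmkmkmkmkmkmkmkm

The strings grow by a fixed suffix kmkm each time.
From okmkmkmkmkmkmkmkm, 2 further steps: okmkmkmkmkmkmkmkm → okmkmkmkmkmkmkmkmkmkm → (answer).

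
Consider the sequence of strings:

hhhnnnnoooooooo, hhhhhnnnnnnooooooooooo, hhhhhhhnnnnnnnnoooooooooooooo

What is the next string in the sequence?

Term n consists of 2n-1 h's, followed by 2n n's, followed by 3n+2 o's, where the shown terms are n = 2, 3, 4.
For the next term, n = 5, so the run lengths are 9, 10, 17.

hhhhhhhhhnnnnnnnnnnooooooooooooooooo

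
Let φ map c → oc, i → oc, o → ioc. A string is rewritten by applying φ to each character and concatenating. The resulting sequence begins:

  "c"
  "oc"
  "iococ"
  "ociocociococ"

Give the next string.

iococociocociococociocociococ

Apply φ to ociocociococ symbol by symbol: o→ioc, c→oc, i→oc, o→ioc, c→oc, o→ioc, c→oc, i→oc, o→ioc, c→oc, o→ioc, c→oc; joined: ioc oc oc ioc oc ioc oc oc ioc oc ioc oc.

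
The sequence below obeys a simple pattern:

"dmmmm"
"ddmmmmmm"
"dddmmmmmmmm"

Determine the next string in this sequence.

Each string has the form d^{n-1} m^{2n}, where the shown terms are n = 2, 3, 4.
For the next term, n = 5, so the run lengths are 4, 10.

ddddmmmmmmmmmm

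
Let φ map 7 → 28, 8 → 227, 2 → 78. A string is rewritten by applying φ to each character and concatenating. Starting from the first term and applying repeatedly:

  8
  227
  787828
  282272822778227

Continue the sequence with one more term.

Replace each of the 15 characters of 282272822778227 in place — 78 227 78 78 28 78 227 78 78 28 28 227 78 78 28 — and concatenate.

782277878287822778782828227787828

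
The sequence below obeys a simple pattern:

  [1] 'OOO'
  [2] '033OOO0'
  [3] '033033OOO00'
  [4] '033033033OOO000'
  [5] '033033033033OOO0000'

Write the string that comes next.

s(k+1) = 033·s(k)·0, so each term gains 033 as a prefix and 0 as a suffix.
Applying this once more to 033033033033OOO0000:

033033033033033OOO00000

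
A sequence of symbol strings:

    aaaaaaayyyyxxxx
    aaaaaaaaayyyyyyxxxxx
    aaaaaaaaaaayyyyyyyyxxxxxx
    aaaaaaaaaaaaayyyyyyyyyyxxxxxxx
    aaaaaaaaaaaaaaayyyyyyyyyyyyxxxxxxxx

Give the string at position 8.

Each string has the form a^{2n+3} y^{2n} x^{n+2}, where the shown terms are n = 2, 3, 4, 5, 6.
Setting n = 9 gives 21, 18, 11 characters in each block.

aaaaaaaaaaaaaaaaaaaaayyyyyyyyyyyyyyyyyyxxxxxxxxxxx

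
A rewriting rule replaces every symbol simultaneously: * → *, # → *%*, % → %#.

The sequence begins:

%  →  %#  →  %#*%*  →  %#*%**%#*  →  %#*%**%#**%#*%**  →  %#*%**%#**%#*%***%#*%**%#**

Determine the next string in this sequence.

Replace each of the 27 characters of %#*%**%#**%#*%***%#*%**%#** in place — %# *%* * %# * * %# *%* * * %# *%* * %# * * * %# *%* * %# * * %# *%* * * — and concatenate.

%#*%**%#**%#*%***%#*%**%#***%#*%**%#**%#*%***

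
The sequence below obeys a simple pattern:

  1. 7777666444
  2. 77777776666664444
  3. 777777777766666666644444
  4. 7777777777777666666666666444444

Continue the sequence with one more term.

Term n consists of 3n+1 7's, followed by 3n 6's, followed by n+2 4's (n = 1, 2, …).
At n = 5 the blocks have lengths 16, 15, 7.

77777777777777776666666666666664444444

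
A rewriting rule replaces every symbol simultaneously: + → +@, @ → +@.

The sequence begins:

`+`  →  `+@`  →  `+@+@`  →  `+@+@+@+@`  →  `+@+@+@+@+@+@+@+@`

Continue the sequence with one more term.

Applying the rule to each of the 16 symbols of +@+@+@+@+@+@+@+@ gives the pieces +@ +@ +@ +@ +@ +@ +@ +@ +@ +@ +@ +@ +@ +@ +@ +@, which concatenate to the answer.

+@+@+@+@+@+@+@+@+@+@+@+@+@+@+@+@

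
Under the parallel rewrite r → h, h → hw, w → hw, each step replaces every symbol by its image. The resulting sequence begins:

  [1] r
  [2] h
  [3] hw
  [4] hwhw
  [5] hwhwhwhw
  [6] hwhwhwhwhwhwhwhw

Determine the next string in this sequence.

Applying the rule to each of the 16 symbols of hwhwhwhwhwhwhwhw gives the pieces hw hw hw hw hw hw hw hw hw hw hw hw hw hw hw hw, which concatenate to the answer.

hwhwhwhwhwhwhwhwhwhwhwhwhwhwhwhw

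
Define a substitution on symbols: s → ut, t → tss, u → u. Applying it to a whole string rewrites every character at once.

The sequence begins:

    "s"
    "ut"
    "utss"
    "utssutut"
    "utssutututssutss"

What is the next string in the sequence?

Rewriting the 16 symbols of utssutututssutss one by one yields u tss ut ut u tss u tss u tss ut ut u tss ut ut; concatenated:

utssutututssutssutssutututssutut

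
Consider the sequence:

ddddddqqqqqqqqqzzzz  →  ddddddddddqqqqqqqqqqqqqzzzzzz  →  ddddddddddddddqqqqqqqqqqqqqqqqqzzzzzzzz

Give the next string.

ddddddddddddddddddqqqqqqqqqqqqqqqqqqqqqzzzzzzzzzz

Each string has the form d^{4n-2} q^{4n+1} z^{2n}, where the shown terms are n = 2, 3, 4.
For the next term, n = 5, so the run lengths are 18, 21, 10.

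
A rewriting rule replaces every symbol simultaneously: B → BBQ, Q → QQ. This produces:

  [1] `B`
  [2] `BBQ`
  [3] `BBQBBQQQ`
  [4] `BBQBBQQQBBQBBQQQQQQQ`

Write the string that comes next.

BBQBBQQQBBQBBQQQQQQQBBQBBQQQBBQBBQQQQQQQQQQQQQQQ

Applying the rule to each of the 20 symbols of BBQBBQQQBBQBBQQQQQQQ gives the pieces BBQ BBQ QQ BBQ BBQ QQ QQ QQ BBQ BBQ QQ BBQ BBQ QQ QQ QQ QQ QQ QQ QQ, which concatenate to the answer.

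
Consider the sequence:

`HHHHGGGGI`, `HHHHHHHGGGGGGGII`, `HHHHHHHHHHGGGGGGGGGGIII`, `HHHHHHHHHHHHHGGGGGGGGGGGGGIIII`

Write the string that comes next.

Term n consists of 3n+1 H's, followed by 3n+1 G's, followed by n I's (n = 1, 2, …).
For the next term, n = 5, so the run lengths are 16, 16, 5.

HHHHHHHHHHHHHHHHGGGGGGGGGGGGGGGGIIIII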